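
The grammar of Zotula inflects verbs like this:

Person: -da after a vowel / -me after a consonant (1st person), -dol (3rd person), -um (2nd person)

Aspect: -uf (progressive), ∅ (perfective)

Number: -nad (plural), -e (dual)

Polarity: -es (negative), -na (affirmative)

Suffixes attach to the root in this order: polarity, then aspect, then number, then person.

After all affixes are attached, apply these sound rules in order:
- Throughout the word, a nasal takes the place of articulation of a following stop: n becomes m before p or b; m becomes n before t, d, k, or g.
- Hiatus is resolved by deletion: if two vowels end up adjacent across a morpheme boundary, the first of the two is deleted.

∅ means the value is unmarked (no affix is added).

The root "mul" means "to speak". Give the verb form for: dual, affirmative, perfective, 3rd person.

mulnedol

Attach polarity affirmative -na → mulna.
aspect = perfective: zero marking, form stays mulna.
Attach number dual -e → mulnae.
Attach person 3rd person -dol → mulnaedol.
Nasal assimilation: no change.
Apply vowel deletion: mulnaedol → mulnedol.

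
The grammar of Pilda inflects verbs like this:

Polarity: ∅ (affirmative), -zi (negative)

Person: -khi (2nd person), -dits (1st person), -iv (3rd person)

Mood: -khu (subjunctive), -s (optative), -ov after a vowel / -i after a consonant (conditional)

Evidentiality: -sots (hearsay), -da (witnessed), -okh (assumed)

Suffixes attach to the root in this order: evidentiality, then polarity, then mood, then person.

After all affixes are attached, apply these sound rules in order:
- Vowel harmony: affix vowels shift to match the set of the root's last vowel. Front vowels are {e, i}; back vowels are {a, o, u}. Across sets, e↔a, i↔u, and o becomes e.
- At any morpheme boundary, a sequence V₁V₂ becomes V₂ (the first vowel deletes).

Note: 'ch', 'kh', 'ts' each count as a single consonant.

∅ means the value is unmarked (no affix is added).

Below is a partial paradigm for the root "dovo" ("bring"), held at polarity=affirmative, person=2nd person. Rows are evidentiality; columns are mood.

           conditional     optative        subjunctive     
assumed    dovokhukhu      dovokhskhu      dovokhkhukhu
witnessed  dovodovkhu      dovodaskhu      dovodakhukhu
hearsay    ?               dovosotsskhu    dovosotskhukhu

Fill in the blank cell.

dovosotsukhu

Attach evidentiality hearsay -sots → dovosots.
polarity = affirmative: zero marking, form stays dovosots.
Attach mood conditional -i (after consonant 'ts') → dovosotsi.
Attach person 2nd person -khi → dovosotsikhi.
Apply vowel harmony: dovosotsikhi → dovosotsukhu.
Vowel deletion: no change.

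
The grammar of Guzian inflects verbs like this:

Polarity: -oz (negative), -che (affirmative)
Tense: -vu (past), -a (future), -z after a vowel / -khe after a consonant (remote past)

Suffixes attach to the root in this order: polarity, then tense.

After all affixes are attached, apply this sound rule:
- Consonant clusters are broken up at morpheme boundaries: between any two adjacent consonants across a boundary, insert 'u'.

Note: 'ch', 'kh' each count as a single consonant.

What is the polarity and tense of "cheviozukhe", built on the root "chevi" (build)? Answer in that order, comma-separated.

Segment: chevi-oz-khe.
polarity: -oz → negative.
tense: -z/khe → remote past.

negative, remote past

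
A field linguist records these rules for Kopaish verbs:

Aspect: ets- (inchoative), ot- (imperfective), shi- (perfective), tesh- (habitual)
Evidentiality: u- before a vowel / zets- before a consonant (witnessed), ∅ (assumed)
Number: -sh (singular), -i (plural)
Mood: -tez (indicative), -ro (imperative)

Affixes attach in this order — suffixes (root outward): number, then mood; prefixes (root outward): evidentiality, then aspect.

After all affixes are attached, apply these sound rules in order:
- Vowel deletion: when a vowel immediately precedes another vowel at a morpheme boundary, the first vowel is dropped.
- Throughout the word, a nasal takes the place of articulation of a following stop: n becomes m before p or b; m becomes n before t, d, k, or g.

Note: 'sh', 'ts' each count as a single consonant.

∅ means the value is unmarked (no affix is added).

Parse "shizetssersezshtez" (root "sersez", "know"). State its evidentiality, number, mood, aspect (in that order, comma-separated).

Segment: shi-zets-sersez-sh-tez.
evidentiality: u/zets- → witnessed.
number: -sh → singular.
mood: -tez → indicative.
aspect: shi- → perfective.

witnessed, singular, indicative, perfective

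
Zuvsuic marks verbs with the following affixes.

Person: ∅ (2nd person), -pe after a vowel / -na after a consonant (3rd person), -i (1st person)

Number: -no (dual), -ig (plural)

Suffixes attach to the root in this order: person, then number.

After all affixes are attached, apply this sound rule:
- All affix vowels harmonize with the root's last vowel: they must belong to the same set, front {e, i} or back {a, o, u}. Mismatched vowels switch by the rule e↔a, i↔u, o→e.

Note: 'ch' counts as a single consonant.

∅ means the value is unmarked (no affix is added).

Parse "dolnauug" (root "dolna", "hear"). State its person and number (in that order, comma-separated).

1st person, plural

Segment: dolna-i-ig.
person: -i → 1st person.
number: -ig → plural.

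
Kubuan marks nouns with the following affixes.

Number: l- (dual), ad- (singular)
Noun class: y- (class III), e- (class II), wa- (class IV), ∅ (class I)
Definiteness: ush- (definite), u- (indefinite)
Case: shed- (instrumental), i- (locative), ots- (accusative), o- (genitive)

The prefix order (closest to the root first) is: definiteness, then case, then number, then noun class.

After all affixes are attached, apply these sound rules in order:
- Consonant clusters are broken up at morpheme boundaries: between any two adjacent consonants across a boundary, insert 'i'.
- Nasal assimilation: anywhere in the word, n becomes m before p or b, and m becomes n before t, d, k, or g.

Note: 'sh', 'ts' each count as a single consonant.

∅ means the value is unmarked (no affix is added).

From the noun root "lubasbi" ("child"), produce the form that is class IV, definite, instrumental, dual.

walishedushilubasbi

Attach definiteness definite ush- → ushlubasbi.
Attach case instrumental shed- → shedushlubasbi.
Attach number dual l- → lshedushlubasbi.
Attach noun class class IV wa- → walshedushlubasbi.
Apply epenthesis: walshedushlubasbi → walishedushilubasbi.
Nasal assimilation: no change.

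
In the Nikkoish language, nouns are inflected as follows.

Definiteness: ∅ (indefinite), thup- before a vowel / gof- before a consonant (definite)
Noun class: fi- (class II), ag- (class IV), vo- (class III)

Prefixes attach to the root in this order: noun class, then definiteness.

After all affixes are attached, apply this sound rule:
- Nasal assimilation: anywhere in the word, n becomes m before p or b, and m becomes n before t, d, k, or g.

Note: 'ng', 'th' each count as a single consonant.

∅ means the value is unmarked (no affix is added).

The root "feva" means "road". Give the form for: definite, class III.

gofvofeva

Attach noun class class III vo- → vofeva.
Attach definiteness definite gof- (before consonant 'v') → gofvofeva.
Nasal assimilation: no change.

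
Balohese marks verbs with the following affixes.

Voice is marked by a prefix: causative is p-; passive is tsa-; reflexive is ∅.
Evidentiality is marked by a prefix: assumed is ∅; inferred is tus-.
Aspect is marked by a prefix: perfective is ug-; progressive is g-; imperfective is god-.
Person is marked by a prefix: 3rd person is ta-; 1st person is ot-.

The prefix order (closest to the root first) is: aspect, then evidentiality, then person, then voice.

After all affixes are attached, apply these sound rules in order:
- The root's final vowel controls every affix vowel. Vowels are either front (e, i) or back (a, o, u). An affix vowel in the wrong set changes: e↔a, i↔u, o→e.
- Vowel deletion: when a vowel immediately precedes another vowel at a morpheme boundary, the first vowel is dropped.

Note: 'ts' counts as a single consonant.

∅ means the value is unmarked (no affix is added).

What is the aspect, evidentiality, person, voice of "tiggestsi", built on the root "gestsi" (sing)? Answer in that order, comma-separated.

Segment: ta-ug-gestsi.
aspect: ug- → perfective.
evidentiality: ∅ → assumed.
person: ta- → 3rd person.
voice: ∅ → reflexive.

perfective, assumed, 3rd person, reflexive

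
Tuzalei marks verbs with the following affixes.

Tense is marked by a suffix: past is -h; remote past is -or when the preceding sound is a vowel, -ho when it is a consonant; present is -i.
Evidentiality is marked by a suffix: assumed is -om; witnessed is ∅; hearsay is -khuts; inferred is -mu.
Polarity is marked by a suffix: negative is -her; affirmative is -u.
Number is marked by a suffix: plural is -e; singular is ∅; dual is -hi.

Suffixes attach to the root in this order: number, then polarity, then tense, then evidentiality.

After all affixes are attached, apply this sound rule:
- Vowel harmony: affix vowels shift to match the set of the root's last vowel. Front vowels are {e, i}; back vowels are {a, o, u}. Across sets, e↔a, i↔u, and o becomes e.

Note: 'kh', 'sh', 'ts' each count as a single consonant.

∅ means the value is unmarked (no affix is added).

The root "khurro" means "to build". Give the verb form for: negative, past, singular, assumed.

number = singular: zero marking, form stays khurro.
Attach polarity negative -her → khurroher.
Attach tense past -h → khurroherh.
Attach evidentiality assumed -om → khurroherhom.
Apply vowel harmony: khurroherhom → khurroharhom.

khurroharhom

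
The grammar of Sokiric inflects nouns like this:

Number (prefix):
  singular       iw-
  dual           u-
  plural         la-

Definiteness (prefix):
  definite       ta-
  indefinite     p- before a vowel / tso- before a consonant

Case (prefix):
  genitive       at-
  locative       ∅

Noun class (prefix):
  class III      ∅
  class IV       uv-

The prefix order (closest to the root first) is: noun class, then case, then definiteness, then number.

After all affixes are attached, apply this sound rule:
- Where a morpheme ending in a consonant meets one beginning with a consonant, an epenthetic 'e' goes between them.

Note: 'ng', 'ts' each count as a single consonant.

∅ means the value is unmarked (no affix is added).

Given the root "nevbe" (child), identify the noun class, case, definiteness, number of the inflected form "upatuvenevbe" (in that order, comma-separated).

Segment: u-p-at-uv-nevbe.
noun class: uv- → class IV.
case: at- → genitive.
definiteness: p/tso- → indefinite.
number: u- → dual.

class IV, genitive, indefinite, dual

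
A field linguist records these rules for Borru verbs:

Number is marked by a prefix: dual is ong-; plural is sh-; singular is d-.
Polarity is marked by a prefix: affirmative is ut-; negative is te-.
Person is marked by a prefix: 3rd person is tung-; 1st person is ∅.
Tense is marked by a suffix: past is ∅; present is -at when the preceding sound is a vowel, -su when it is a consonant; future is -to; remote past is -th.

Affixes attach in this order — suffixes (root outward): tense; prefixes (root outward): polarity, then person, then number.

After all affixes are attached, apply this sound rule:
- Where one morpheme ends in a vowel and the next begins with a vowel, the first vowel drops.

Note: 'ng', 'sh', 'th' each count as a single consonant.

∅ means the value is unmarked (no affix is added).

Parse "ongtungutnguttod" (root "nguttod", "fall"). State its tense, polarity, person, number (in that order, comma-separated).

Segment: ong-tung-ut-nguttod.
tense: ∅ → past.
polarity: ut- → affirmative.
person: tung- → 3rd person.
number: ong- → dual.

past, affirmative, 3rd person, dual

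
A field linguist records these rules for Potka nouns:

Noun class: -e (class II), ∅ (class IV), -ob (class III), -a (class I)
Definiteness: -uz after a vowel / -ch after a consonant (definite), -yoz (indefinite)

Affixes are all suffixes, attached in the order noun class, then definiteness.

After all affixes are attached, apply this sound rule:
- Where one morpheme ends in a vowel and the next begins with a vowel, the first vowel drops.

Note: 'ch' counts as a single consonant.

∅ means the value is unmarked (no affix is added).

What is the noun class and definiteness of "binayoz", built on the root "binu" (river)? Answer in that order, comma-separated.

class I, indefinite

Segment: binu-a-yoz.
noun class: -a → class I.
definiteness: -yoz → indefinite.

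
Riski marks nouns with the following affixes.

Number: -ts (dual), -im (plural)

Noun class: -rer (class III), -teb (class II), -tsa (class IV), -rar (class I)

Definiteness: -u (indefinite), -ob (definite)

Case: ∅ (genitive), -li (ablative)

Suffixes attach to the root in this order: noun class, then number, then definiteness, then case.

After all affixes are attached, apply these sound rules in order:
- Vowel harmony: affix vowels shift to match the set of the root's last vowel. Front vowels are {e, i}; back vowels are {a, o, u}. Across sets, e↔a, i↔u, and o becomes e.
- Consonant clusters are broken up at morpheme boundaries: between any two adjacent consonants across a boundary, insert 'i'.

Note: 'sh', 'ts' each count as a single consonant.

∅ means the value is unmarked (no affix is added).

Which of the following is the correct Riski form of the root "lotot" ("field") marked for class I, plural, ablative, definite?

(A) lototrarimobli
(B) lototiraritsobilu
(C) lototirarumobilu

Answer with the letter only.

C

Attach noun class class I -rar → lototrar.
Attach number plural -im → lototrarim.
Attach definiteness definite -ob → lototrarimob.
Attach case ablative -li → lototrarimobli.
Apply vowel harmony: lototrarimobli → lototrarumoblu.
Apply epenthesis: lototrarumoblu → lototirarumobilu.
So the correct form is lototirarumobilu, option (C).
(B) lototiraritsobilu is wrong: it uses dual instead of plural for number.
(A) lototrarimobli is wrong: it fails to apply the sound rule(s).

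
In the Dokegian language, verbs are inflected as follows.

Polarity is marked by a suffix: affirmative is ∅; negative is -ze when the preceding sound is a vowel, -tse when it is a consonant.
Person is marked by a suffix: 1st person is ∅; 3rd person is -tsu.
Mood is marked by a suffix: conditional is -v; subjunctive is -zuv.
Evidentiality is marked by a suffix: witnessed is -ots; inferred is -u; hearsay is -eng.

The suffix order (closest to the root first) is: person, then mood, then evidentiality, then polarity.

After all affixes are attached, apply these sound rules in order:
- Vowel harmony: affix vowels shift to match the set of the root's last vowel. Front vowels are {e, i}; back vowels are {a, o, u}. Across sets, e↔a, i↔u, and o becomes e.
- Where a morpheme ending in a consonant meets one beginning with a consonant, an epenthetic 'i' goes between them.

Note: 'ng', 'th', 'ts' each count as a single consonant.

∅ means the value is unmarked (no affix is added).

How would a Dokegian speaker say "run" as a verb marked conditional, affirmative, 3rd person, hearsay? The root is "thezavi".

thezavitsiveng

Attach person 3rd person -tsu → thezavitsu.
Attach mood conditional -v → thezavitsuv.
Attach evidentiality hearsay -eng → thezavitsuveng.
polarity = affirmative: zero marking, form stays thezavitsuveng.
Apply vowel harmony: thezavitsuveng → thezavitsiveng.
Epenthesis: no change.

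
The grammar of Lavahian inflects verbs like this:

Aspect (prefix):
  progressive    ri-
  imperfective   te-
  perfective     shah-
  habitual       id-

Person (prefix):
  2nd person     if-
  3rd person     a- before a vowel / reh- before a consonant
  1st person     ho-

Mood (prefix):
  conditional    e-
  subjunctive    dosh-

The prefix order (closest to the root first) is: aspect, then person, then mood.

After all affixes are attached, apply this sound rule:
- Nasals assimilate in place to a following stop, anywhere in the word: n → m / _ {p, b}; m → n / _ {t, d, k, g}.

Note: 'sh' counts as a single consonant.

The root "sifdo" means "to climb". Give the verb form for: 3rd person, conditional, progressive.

Attach aspect progressive ri- → risifdo.
Attach person 3rd person reh- (before consonant 'r') → rehrisifdo.
Attach mood conditional e- → erehrisifdo.
Nasal assimilation: no change.

erehrisifdo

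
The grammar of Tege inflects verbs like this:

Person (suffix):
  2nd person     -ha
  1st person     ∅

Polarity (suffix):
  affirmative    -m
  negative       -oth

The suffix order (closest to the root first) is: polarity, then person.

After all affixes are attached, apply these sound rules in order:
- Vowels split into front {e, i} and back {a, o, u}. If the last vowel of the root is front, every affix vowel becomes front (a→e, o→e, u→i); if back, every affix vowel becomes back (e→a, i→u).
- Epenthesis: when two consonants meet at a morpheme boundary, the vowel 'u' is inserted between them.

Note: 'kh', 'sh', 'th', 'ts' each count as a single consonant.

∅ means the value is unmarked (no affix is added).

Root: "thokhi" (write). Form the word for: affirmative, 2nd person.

thokhimuhe

Attach polarity affirmative -m → thokhim.
Attach person 2nd person -ha → thokhimha.
Apply vowel harmony: thokhimha → thokhimhe.
Apply epenthesis: thokhimhe → thokhimuhe.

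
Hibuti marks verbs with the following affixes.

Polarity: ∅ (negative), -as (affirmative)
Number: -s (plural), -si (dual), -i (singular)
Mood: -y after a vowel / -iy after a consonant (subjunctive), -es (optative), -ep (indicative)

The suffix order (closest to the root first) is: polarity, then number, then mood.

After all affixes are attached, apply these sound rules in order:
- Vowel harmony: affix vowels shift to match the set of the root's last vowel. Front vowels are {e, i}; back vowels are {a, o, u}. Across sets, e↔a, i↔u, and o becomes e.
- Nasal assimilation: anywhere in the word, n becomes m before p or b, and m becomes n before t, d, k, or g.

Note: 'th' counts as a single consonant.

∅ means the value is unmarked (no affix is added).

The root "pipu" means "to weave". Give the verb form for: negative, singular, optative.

pipuuas

polarity = negative: zero marking, form stays pipu.
Attach number singular -i → pipui.
Attach mood optative -es → pipuies.
Apply vowel harmony: pipuies → pipuuas.
Nasal assimilation: no change.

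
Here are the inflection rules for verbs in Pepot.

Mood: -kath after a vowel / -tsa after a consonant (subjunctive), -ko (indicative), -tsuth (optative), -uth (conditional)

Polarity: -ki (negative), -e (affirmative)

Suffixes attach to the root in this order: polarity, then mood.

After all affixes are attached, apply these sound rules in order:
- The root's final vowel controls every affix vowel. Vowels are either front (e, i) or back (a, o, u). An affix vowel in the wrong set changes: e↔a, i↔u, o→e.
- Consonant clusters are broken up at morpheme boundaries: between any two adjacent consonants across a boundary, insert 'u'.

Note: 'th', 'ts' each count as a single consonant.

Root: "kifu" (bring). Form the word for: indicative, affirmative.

Attach polarity affirmative -e → kifue.
Attach mood indicative -ko → kifueko.
Apply vowel harmony: kifueko → kifuako.
Epenthesis: no change.

kifuako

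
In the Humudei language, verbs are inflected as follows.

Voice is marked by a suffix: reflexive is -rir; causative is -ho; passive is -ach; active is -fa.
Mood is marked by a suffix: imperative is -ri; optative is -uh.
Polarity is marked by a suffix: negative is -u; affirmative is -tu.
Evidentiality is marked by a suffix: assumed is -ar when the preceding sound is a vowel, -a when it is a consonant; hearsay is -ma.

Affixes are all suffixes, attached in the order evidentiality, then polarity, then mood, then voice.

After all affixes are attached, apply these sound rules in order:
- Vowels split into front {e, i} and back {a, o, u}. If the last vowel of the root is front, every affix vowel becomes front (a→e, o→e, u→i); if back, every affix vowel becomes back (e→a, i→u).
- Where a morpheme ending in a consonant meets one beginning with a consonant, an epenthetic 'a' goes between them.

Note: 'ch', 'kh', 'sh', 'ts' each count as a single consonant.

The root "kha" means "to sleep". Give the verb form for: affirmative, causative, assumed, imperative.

khaaraturuho

Attach evidentiality assumed -ar (after vowel 'a') → khaar.
Attach polarity affirmative -tu → khaartu.
Attach mood imperative -ri → khaarturi.
Attach voice causative -ho → khaarturiho.
Apply vowel harmony: khaarturiho → khaarturuho.
Apply epenthesis: khaarturuho → khaaraturuho.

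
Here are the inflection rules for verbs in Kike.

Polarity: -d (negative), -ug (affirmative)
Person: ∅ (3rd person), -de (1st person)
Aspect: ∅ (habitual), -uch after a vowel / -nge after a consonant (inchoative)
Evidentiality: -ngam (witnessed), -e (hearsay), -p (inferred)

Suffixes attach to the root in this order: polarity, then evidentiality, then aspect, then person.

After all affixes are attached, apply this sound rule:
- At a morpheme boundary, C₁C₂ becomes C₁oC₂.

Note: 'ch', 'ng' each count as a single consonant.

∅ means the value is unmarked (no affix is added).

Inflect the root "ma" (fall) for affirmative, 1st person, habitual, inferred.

Attach polarity affirmative -ug → maug.
Attach evidentiality inferred -p → maugp.
aspect = habitual: zero marking, form stays maugp.
Attach person 1st person -de → maugpde.
Apply epenthesis: maugpde → maugopode.

maugopode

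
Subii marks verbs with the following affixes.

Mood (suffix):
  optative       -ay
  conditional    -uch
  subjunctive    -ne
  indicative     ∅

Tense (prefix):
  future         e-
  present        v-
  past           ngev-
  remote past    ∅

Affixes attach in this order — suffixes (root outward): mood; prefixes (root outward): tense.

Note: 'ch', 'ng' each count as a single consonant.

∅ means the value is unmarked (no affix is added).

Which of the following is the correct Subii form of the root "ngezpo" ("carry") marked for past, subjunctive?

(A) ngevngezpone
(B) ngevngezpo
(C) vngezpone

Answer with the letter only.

Attach tense past ngev- → ngevngezpo.
Attach mood subjunctive -ne → ngevngezpone.
So the correct form is ngevngezpone, option (A).
(B) ngevngezpo is wrong: it uses indicative instead of subjunctive for mood.
(C) vngezpone is wrong: it uses present instead of past for tense.

A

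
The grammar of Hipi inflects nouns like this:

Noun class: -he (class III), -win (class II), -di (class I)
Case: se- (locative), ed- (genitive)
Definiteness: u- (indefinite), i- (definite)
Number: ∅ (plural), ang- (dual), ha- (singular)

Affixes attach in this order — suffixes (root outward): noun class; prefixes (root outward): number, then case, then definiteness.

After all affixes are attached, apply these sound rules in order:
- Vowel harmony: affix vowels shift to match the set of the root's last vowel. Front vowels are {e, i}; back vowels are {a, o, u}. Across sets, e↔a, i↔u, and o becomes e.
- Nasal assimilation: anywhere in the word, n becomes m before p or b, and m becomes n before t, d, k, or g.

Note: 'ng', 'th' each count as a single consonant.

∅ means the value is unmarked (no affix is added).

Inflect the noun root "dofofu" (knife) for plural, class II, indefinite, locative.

number = plural: zero marking, form stays dofofu.
Attach case locative se- → sedofofu.
Attach noun class class II -win → sedofofuwin.
Attach definiteness indefinite u- → usedofofuwin.
Apply vowel harmony: usedofofuwin → usadofofuwun.
Nasal assimilation: no change.

usadofofuwun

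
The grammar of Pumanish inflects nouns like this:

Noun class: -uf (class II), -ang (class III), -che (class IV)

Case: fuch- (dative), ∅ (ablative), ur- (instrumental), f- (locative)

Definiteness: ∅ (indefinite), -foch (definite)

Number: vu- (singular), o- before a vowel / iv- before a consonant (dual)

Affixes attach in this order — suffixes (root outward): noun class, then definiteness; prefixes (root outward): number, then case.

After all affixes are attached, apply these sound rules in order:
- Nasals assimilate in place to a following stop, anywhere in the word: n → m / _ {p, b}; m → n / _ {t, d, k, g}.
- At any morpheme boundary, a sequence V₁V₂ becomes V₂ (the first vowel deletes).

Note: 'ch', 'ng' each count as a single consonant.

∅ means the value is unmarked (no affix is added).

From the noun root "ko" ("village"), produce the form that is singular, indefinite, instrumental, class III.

Attach number singular vu- → vuko.
Attach case instrumental ur- → urvuko.
Attach noun class class III -ang → urvukoang.
definiteness = indefinite: zero marking, form stays urvukoang.
Nasal assimilation: no change.
Apply vowel deletion: urvukoang → urvukang.

urvukang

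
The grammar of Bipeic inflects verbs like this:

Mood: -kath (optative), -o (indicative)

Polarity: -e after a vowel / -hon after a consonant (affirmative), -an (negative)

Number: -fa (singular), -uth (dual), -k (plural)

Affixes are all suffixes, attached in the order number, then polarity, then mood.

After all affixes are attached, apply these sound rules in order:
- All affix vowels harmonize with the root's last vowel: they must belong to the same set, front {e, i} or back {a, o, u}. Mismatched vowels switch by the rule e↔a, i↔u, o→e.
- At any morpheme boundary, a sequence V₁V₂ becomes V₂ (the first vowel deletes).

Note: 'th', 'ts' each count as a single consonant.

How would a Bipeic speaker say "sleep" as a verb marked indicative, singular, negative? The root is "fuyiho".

Attach number singular -fa → fuyihofa.
Attach polarity negative -an → fuyihofaan.
Attach mood indicative -o → fuyihofaano.
Vowel harmony: no change.
Apply vowel deletion: fuyihofaano → fuyihofano.

fuyihofano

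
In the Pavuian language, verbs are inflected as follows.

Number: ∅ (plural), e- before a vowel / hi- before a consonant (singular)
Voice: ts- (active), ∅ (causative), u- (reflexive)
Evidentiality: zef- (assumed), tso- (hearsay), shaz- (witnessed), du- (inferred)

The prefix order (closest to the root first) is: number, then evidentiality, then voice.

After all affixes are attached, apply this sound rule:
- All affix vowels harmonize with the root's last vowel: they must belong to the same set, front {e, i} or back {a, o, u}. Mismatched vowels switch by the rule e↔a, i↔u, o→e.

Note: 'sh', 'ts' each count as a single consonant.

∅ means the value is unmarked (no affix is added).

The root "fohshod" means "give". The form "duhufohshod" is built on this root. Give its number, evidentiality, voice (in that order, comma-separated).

singular, inferred, causative

Segment: du-hi-fohshod.
number: e/hi- → singular.
evidentiality: du- → inferred.
voice: ∅ → causative.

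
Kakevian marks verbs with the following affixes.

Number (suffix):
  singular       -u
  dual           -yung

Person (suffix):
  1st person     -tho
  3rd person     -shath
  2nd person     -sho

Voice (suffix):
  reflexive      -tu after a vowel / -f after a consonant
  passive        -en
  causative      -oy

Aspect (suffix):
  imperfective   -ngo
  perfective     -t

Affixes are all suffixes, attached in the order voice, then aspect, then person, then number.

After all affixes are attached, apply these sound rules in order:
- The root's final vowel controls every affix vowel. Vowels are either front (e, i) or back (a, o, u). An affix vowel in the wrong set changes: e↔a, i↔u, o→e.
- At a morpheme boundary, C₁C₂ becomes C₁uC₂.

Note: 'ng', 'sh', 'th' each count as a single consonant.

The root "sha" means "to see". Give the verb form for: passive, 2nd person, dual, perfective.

shaanutushoyung

Attach voice passive -en → shaen.
Attach aspect perfective -t → shaent.
Attach person 2nd person -sho → shaentsho.
Attach number dual -yung → shaentshoyung.
Apply vowel harmony: shaentshoyung → shaantshoyung.
Apply epenthesis: shaantshoyung → shaanutushoyung.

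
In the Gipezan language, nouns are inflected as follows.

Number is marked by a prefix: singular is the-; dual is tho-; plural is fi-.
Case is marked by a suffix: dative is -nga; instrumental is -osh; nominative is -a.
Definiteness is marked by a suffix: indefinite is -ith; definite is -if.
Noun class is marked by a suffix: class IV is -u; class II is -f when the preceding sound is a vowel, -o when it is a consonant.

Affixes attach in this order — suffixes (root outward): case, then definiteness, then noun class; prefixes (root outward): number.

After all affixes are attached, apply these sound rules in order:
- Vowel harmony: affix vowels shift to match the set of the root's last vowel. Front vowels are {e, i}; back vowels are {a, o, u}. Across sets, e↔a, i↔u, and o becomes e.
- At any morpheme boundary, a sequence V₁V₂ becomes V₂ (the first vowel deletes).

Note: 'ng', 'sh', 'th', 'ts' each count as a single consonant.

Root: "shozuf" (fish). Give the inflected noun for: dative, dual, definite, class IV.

Attach case dative -nga → shozufnga.
Attach definiteness definite -if → shozufngaif.
Attach noun class class IV -u → shozufngaifu.
Attach number dual tho- → thoshozufngaifu.
Apply vowel harmony: thoshozufngaifu → thoshozufngaufu.
Apply vowel deletion: thoshozufngaufu → thoshozufngufu.

thoshozufngufu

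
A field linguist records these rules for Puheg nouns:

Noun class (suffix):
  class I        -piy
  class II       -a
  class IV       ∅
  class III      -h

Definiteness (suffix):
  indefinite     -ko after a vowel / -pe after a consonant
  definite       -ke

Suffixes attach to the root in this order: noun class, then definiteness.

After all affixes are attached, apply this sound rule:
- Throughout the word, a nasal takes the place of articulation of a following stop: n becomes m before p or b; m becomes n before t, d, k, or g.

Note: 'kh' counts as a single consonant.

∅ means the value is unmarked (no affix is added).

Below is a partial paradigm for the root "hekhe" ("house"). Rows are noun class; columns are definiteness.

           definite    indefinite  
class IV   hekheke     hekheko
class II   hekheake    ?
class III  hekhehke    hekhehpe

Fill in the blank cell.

hekheako

Attach noun class class II -a → hekhea.
Attach definiteness indefinite -ko (after vowel 'a') → hekheako.
Nasal assimilation: no change.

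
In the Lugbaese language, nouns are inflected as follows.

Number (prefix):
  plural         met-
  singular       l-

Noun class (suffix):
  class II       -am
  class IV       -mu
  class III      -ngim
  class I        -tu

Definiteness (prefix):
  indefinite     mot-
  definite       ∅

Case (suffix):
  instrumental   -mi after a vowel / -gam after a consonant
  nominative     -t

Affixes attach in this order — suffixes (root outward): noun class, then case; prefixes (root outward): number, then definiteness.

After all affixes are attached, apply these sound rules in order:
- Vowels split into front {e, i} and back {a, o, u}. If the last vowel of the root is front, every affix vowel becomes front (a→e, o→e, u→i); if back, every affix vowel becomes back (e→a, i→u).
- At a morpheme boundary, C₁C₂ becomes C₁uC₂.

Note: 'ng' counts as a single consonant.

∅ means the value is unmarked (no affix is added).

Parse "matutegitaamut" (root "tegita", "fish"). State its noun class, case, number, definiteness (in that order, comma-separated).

class II, nominative, plural, definite

Segment: met-tegita-am-t.
noun class: -am → class II.
case: -t → nominative.
number: met- → plural.
definiteness: ∅ → definite.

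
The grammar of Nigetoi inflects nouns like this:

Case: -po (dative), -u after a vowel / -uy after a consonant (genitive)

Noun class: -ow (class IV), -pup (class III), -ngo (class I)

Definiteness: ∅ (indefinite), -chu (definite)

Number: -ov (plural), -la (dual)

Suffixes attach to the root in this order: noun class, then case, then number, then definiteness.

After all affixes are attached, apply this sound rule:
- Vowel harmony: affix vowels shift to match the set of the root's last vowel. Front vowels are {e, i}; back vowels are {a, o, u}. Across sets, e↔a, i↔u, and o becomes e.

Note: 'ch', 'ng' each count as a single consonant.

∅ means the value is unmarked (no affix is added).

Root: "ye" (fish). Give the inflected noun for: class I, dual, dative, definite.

Attach noun class class I -ngo → yengo.
Attach case dative -po → yengopo.
Attach number dual -la → yengopola.
Attach definiteness definite -chu → yengopolachu.
Apply vowel harmony: yengopolachu → yengepelechi.

yengepelechi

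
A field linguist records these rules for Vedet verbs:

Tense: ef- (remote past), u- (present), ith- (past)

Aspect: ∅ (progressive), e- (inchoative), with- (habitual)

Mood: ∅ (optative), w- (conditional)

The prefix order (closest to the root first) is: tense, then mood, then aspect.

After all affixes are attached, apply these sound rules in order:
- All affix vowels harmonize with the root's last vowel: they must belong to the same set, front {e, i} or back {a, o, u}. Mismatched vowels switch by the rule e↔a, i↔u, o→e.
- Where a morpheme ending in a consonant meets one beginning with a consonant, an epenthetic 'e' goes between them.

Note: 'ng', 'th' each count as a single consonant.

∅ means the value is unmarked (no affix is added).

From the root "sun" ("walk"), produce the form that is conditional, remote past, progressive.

wafesun

Attach tense remote past ef- → efsun.
Attach mood conditional w- → wefsun.
aspect = progressive: zero marking, form stays wefsun.
Apply vowel harmony: wefsun → wafsun.
Apply epenthesis: wafsun → wafesun.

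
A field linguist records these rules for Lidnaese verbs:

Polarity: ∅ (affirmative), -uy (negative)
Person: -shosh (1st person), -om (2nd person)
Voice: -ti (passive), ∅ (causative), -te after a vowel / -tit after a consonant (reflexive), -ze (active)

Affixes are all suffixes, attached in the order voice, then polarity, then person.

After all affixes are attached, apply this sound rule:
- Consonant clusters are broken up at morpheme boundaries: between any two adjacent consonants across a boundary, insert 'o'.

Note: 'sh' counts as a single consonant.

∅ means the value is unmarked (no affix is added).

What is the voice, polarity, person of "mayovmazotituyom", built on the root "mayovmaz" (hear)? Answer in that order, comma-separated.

reflexive, negative, 2nd person

Segment: mayovmaz-tit-uy-om.
voice: -te/tit → reflexive.
polarity: -uy → negative.
person: -om → 2nd person.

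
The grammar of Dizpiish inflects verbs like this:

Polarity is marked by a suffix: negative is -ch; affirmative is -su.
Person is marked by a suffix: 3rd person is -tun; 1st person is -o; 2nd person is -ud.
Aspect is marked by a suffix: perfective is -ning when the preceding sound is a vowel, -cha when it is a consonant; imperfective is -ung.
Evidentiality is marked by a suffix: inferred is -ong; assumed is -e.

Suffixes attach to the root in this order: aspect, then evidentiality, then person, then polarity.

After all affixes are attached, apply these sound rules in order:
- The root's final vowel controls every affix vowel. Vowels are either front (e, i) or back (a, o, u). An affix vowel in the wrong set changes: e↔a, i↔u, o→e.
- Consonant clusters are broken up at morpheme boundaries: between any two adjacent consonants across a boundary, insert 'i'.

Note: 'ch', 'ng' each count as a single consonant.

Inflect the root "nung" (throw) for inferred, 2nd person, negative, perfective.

Attach aspect perfective -cha (after consonant 'ng') → nungcha.
Attach evidentiality inferred -ong → nungchaong.
Attach person 2nd person -ud → nungchaongud.
Attach polarity negative -ch → nungchaongudch.
Vowel harmony: no change.
Apply epenthesis: nungchaongudch → nungichaongudich.

nungichaongudich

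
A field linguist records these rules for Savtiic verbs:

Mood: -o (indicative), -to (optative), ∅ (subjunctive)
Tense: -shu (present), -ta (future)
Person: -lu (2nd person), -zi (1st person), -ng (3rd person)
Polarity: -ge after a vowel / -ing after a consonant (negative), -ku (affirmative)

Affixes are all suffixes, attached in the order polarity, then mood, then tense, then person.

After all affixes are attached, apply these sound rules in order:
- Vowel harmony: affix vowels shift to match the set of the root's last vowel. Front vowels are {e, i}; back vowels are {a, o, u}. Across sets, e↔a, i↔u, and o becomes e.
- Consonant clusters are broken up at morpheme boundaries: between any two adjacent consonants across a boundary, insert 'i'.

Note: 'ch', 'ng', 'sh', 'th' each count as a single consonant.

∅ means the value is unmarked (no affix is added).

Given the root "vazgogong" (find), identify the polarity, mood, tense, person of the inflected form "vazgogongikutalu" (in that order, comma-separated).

Segment: vazgogong-ku-ta-lu.
polarity: -ku → affirmative.
mood: ∅ → subjunctive.
tense: -ta → future.
person: -lu → 2nd person.

affirmative, subjunctive, future, 2nd person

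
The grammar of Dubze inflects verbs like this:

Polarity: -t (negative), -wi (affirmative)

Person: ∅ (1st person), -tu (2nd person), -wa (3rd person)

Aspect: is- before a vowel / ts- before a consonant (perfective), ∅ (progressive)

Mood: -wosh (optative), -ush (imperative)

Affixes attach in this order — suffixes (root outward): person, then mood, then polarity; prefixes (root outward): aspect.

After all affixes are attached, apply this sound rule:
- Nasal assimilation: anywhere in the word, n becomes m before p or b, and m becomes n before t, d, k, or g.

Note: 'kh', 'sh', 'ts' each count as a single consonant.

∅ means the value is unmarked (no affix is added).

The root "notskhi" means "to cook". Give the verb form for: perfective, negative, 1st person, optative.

person = 1st person: zero marking, form stays notskhi.
Attach mood optative -wosh → notskhiwosh.
Attach aspect perfective ts- (before consonant 'n') → tsnotskhiwosh.
Attach polarity negative -t → tsnotskhiwosht.
Nasal assimilation: no change.

tsnotskhiwosht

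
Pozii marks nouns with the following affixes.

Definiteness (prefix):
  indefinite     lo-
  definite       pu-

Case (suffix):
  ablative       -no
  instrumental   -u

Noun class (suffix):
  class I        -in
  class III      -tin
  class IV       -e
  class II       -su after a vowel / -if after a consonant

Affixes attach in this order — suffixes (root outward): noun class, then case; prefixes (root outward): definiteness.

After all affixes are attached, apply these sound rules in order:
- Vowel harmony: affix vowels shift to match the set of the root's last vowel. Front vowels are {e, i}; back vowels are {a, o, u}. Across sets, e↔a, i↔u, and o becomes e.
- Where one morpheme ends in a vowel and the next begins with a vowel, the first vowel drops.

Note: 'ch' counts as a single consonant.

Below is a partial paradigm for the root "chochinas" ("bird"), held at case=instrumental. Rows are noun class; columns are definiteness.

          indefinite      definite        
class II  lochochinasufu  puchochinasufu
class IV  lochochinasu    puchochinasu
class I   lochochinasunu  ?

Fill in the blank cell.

puchochinasunu

Attach noun class class I -in → chochinasin.
Attach case instrumental -u → chochinasinu.
Attach definiteness definite pu- → puchochinasinu.
Apply vowel harmony: puchochinasinu → puchochinasunu.
Vowel deletion: no change.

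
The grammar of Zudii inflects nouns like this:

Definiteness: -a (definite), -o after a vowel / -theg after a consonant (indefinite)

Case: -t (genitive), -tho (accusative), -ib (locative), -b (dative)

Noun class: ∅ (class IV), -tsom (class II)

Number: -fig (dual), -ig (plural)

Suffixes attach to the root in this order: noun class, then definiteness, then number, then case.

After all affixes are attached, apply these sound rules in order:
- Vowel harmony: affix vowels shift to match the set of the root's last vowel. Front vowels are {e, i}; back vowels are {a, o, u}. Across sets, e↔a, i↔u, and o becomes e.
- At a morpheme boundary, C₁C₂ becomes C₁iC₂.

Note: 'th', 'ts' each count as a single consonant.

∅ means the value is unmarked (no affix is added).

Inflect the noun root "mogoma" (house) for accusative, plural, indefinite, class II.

mogomatsomithagugitho

Attach noun class class II -tsom → mogomatsom.
Attach definiteness indefinite -theg (after consonant 'm') → mogomatsomtheg.
Attach number plural -ig → mogomatsomthegig.
Attach case accusative -tho → mogomatsomthegigtho.
Apply vowel harmony: mogomatsomthegigtho → mogomatsomthagugtho.
Apply epenthesis: mogomatsomthagugtho → mogomatsomithagugitho.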